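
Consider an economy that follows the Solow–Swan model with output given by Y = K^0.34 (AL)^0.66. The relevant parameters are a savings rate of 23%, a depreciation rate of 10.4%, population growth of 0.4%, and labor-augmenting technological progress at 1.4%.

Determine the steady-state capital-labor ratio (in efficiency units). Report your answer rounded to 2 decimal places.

k* = 2.61

In steady state, investment equals break-even investment: s·k^α = (n + g + δ)·k.
Dividing both sides by k: k^(1−α) = s / (n + g + δ).
k^0.66 = 0.23 / (0.004 + 0.014 + 0.104) = 0.23 / 0.122 = 1.8852
k* = 1.8852^(1/0.66) ≈ 2.6134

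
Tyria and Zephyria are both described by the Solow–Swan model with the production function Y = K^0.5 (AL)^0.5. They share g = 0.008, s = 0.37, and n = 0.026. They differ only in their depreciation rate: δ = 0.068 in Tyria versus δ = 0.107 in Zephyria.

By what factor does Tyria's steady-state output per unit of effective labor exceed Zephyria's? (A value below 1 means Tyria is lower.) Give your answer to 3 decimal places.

Steady-state y* = [s/(n + g + δ)]^(α/(1−α)), so the ratio is [ (s_T/(n + g + δ)_T) / (s_Z/(n + g + δ)_Z) ]^1.
s_T/(n + g + δ)_T = 0.37/0.102 = 3.6275; s_Z/(n + g + δ)_Z = 0.37/0.141 = 2.6241.
Ratio = (3.6275/2.6241)^1 = 1.3824^1 ≈ 1.3824

ratio ≈ 1.382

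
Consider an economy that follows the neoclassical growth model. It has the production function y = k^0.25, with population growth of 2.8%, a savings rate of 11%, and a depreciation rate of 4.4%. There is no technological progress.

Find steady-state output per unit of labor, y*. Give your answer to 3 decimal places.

y* = 1.152

Steady state requires s·f(k) = (n + δ)·k, i.e. s·k^α = (n + δ)·k.
Dividing both sides by k: k^(1−α) = s / (n + δ).
k^0.75 = 0.11 / (0.028 + 0.044) = 0.11 / 0.072 = 1.5278
k* = 1.5278^(1/0.75) ≈ 1.7596
y* = (k*)^α = 1.7596^0.25 ≈ 1.1517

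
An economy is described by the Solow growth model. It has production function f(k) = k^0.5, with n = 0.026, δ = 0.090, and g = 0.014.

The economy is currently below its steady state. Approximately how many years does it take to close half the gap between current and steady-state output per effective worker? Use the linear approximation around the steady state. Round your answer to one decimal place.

half-life ≈ 10.7 years

Near the steady state the convergence rate is λ = (1 − α)(n + g + δ).
λ = (1 − 0.5) × 0.130 = 0.5 × 0.130 = 0.0650
Half-life = ln 2 / λ = 0.6931 / 0.0650 ≈ 10.66 years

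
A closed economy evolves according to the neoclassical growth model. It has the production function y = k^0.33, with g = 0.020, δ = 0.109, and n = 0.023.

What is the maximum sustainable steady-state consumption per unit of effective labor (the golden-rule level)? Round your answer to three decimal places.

At the golden rule, f'(k) = n + g + δ, so α·k^(α−1) = n + g + δ and k_gold = (α/(n + g + δ))^(1/(1−α)).
k_gold = (0.33/0.152)^(1/0.67) = 2.1711^1.4925 ≈ 3.1805
c_gold = f(k_gold) − (n + g + δ)·k_gold = 1.4650 − 0.152×3.1805 ≈ 0.9816

c_gold ≈ 0.982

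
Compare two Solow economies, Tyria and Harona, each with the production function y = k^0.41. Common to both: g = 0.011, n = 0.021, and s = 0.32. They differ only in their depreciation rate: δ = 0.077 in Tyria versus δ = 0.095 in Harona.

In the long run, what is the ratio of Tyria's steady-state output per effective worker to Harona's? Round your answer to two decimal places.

y*_T / y*_H ≈ 1.11

Steady-state y* = [s/(n + g + δ)]^(α/(1−α)), so the ratio is [ (s_T/(n + g + δ)_T) / (s_H/(n + g + δ)_H) ]^0.6949.
s_T/(n + g + δ)_T = 0.32/0.109 = 2.9358; s_H/(n + g + δ)_H = 0.32/0.127 = 2.5197.
Ratio = (2.9358/2.5197)^0.6949 = 1.1651^0.6949 ≈ 1.1120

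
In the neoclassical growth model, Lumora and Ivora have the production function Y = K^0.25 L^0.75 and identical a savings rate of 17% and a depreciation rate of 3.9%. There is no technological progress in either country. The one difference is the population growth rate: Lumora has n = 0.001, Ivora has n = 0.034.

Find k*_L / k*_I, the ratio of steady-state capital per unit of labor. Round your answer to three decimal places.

Steady-state k* = [s/(n + δ)]^(1/(1−α)), so the ratio is [ (s_L/(n + δ)_L) / (s_I/(n + δ)_I) ]^1.3333.
s_L/(n + δ)_L = 0.17/0.040 = 4.2500; s_I/(n + δ)_I = 0.17/0.073 = 2.3288.
Ratio = (4.2500/2.3288)^1.3333 = 1.8250^1.3333 ≈ 2.2302

ratio ≈ 2.230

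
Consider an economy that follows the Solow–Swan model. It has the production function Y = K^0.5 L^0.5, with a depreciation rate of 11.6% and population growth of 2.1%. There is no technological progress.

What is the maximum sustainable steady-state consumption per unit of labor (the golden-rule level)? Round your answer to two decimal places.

At the golden rule, f'(k) = n + δ, so α·k^(α−1) = n + δ and k_gold = (α/(n + δ))^(1/(1−α)).
k_gold = (0.5/0.137)^(1/0.5) = 3.6496^2 ≈ 13.3196
c_gold = f(k_gold) − (n + δ)·k_gold = 3.6496 − 0.137×13.3196 ≈ 1.8248

c_gold ≈ 1.82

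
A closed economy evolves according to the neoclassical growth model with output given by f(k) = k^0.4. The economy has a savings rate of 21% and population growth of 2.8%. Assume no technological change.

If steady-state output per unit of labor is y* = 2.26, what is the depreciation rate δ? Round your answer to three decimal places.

At the steady state, Δk = 0, so s·k^α = (n + δ)·k.
Since y* = [s/(n + δ)]^(α/(1−α)), we have s/(n + δ) = (y*)^((1−α)/α) = 2.26^1.5 = 3.3975.
Therefore n + δ = s / 3.3975 = 0.21 / 3.3975 = 0.0618, so δ = 0.0618 − 0.028 = 0.0338.

δ ≈ 0.034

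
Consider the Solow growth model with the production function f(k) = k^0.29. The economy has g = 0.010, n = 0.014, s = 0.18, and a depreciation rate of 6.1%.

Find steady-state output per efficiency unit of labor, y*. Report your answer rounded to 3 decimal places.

y* = 1.359

At the steady state, Δk = 0, so s·k^α = (n + g + δ)·k.
Dividing both sides by k: k^(1−α) = s / (n + g + δ).
k^0.71 = 0.18 / (0.014 + 0.010 + 0.061) = 0.18 / 0.085 = 2.1176
k* = 2.1176^(1/0.71) ≈ 2.8770
y* = (k*)^α = 2.8770^0.29 ≈ 1.3586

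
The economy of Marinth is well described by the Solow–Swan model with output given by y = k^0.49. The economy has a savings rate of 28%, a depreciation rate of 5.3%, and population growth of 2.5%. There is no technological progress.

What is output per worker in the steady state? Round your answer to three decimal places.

At the steady state, Δk = 0, so s·k^α = (n + δ)·k.
Rearranging, k^(1−α) = s / (n + δ).
k^0.51 = 0.28 / (0.025 + 0.053) = 0.28 / 0.078 = 3.5897
k* = 3.5897^(1/0.51) ≈ 12.2560
y* = (k*)^α = 12.2560^0.49 ≈ 3.4142

y* ≈ 3.414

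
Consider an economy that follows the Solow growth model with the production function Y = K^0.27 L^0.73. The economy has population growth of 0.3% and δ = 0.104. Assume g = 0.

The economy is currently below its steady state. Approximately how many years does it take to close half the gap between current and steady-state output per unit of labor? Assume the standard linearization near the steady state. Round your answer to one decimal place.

Near the steady state the convergence rate is λ = (1 − α)(n + δ).
λ = (1 − 0.27) × 0.107 = 0.73 × 0.107 = 0.07811
Half-life = ln 2 / λ = 0.6931 / 0.07811 ≈ 8.87 years

about 8.9 years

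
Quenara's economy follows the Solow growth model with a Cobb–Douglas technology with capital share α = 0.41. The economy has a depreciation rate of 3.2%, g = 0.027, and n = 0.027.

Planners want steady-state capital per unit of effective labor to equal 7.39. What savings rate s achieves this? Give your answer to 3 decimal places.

s ≈ 0.280

Steady state requires s·f(k) = (n + g + δ)·k, i.e. s·k^α = (n + g + δ)·k.
So s / (n + g + δ) = (k*)^(1−α) = 7.39^0.59 = 3.2546.
Therefore s = 3.2546 × (n + g + δ) = 3.2546 × 0.086 = 0.2799.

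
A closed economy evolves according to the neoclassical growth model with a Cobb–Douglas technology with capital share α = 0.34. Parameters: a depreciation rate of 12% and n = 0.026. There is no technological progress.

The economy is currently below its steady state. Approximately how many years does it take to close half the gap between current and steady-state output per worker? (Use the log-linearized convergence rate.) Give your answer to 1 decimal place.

Near the steady state the convergence rate is λ = (1 − α)(n + δ).
λ = (1 − 0.34) × 0.146 = 0.66 × 0.146 = 0.09636
Half-life = ln 2 / λ = 0.6931 / 0.09636 ≈ 7.19 years

t_½ ≈ 7.2 years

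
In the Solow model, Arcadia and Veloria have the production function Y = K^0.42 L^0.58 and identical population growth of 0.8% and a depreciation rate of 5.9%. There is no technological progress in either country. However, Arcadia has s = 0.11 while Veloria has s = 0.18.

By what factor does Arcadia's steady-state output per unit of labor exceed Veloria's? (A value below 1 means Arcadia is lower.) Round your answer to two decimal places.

ratio ≈ 0.70

Steady-state y* = [s/(n + δ)]^(α/(1−α)), so the ratio is [ (s_A/(n + δ)_A) / (s_V/(n + δ)_V) ]^0.7241.
s_A/(n + δ)_A = 0.11/0.067 = 1.6418; s_V/(n + δ)_V = 0.18/0.067 = 2.6866.
Ratio = (1.6418/2.6866)^0.7241 = 0.6111^0.7241 ≈ 0.7000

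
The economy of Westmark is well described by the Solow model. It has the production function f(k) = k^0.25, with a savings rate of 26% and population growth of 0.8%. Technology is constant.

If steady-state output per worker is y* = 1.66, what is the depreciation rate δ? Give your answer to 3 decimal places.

In steady state, investment equals break-even investment: s·k^α = (n + δ)·k.
Since y* = [s/(n + δ)]^(α/(1−α)), we have s/(n + δ) = (y*)^((1−α)/α) = 1.66^3 = 4.5743.
Therefore n + δ = s / 4.5743 = 0.26 / 4.5743 = 0.0568, so δ = 0.0568 − 0.008 = 0.0488.

δ ≈ 0.049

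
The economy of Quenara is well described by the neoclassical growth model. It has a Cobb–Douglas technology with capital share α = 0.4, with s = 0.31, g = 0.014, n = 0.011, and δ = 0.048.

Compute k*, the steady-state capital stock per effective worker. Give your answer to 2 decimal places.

At the steady state, Δk = 0, so s·k^α = (n + g + δ)·k.
Dividing both sides by k: k^(1−α) = s / (n + g + δ).
k^0.6 = 0.31 / (0.011 + 0.014 + 0.048) = 0.31 / 0.073 = 4.2466
k* = 4.2466^(1/0.6) ≈ 11.1362

k* ≈ 11.14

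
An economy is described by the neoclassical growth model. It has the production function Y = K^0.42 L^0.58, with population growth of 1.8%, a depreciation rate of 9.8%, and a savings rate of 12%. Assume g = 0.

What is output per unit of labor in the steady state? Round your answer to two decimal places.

y* = 1.02

In steady state, investment equals break-even investment: s·k^α = (n + δ)·k.
Rearranging, k^(1−α) = s / (n + δ).
k^0.58 = 0.12 / (0.018 + 0.098) = 0.12 / 0.116 = 1.0345
k* = 1.0345^(1/0.58) ≈ 1.0602
y* = (k*)^α = 1.0602^0.42 ≈ 1.0249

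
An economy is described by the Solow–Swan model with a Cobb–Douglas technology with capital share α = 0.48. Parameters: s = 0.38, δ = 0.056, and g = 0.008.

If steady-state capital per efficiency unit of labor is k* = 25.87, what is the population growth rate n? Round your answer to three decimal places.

n ≈ 0.006

At the steady state, Δk = 0, so s·k^α = (n + g + δ)·k.
So s / (n + g + δ) = (k*)^(1−α) = 25.87^0.52 = 5.4282.
Therefore n + g + δ = s / 5.4282 = 0.38 / 5.4282 = 0.0700, so n = 0.0700 − 0.064 = 0.0060.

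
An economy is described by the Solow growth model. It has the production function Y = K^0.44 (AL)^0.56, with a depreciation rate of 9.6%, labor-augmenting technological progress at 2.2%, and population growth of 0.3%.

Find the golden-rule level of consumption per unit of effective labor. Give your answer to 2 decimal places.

c_gold ≈ 1.54

At the golden rule, f'(k) = n + g + δ, so α·k^(α−1) = n + g + δ and k_gold = (α/(n + g + δ))^(1/(1−α)).
k_gold = (0.44/0.121)^(1/0.56) = 3.6364^1.7857 ≈ 10.0275
c_gold = f(k_gold) − (n + g + δ)·k_gold = 2.7576 − 0.121×10.0275 ≈ 1.5443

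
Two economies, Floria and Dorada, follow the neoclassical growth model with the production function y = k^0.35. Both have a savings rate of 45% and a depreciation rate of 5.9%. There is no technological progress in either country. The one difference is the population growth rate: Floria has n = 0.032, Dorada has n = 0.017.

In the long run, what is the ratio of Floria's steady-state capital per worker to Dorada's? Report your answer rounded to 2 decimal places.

ratio ≈ 0.76

Steady-state k* = [s/(n + δ)]^(1/(1−α)), so the ratio is [ (s_F/(n + δ)_F) / (s_D/(n + δ)_D) ]^1.5385.
s_F/(n + δ)_F = 0.45/0.091 = 4.9451; s_D/(n + δ)_D = 0.45/0.076 = 5.9211.
Ratio = (4.9451/5.9211)^1.5385 = 0.8352^1.5385 ≈ 0.7580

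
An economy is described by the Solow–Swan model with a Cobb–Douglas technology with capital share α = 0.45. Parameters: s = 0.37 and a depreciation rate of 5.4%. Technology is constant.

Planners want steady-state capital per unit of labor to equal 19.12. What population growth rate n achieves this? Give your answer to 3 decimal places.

Steady state requires s·f(k) = (n + δ)·k, i.e. s·k^α = (n + δ)·k.
So s / (n + δ) = (k*)^(1−α) = 19.12^0.55 = 5.0678.
Therefore n + δ = s / 5.0678 = 0.37 / 5.0678 = 0.0730, so n = 0.0730 − 0.054 = 0.0190.

n ≈ 0.019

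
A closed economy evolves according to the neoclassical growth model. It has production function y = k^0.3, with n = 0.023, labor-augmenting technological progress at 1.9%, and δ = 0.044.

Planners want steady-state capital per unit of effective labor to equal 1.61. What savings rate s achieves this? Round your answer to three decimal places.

In steady state, investment equals break-even investment: s·k^α = (n + g + δ)·k.
So s / (n + g + δ) = (k*)^(1−α) = 1.61^0.7 = 1.3957.
Therefore s = 1.3957 × (n + g + δ) = 1.3957 × 0.086 = 0.1200.

s ≈ 0.120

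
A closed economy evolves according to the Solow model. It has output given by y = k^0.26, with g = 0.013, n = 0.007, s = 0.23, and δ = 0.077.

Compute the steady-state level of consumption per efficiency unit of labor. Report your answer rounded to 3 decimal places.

c* = 1.043

In steady state, investment equals break-even investment: s·k^α = (n + g + δ)·k.
Rearranging, k^(1−α) = s / (n + g + δ).
k^0.74 = 0.23 / (0.007 + 0.013 + 0.077) = 0.23 / 0.097 = 2.3711
k* = 2.3711^(1/0.74) ≈ 3.2114
y* = (k*)^α = 3.2114^0.26 ≈ 1.3544
c* = (1 − s)·y* = (1 − 0.23) × 1.3544 ≈ 1.0429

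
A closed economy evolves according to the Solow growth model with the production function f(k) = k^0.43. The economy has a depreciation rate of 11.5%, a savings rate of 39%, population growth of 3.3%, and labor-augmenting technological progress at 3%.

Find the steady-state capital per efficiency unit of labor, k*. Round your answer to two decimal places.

k* = 3.96

At the steady state, Δk = 0, so s·k^α = (n + g + δ)·k.
Rearranging, k^(1−α) = s / (n + g + δ).
k^0.57 = 0.39 / (0.033 + 0.030 + 0.115) = 0.39 / 0.178 = 2.1910
k* = 2.1910^(1/0.57) ≈ 3.9593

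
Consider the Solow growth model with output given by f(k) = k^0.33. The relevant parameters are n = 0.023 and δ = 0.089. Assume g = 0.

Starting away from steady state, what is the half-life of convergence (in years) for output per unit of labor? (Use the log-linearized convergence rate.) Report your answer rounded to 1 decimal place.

half-life ≈ 9.2 years

Near the steady state the convergence rate is λ = (1 − α)(n + δ).
λ = (1 − 0.33) × 0.112 = 0.67 × 0.112 = 0.07504
Half-life = ln 2 / λ = 0.6931 / 0.07504 ≈ 9.24 years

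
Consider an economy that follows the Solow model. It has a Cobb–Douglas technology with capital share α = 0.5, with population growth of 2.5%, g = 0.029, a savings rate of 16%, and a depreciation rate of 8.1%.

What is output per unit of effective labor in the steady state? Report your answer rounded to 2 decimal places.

y* ≈ 1.19

At the steady state, Δk = 0, so s·k^α = (n + g + δ)·k.
Dividing both sides by k: k^(1−α) = s / (n + g + δ).
k^0.5 = 0.16 / (0.025 + 0.029 + 0.081) = 0.16 / 0.135 = 1.1852
k* = 1.1852^(1/0.5) ≈ 1.4047
y* = (k*)^α = 1.4047^0.5 ≈ 1.1852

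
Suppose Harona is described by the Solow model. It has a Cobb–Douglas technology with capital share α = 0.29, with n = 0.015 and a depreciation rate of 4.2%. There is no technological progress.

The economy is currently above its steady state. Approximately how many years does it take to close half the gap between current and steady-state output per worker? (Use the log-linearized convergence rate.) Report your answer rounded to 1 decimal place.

half-life ≈ 17.1 years

Near the steady state the convergence rate is λ = (1 − α)(n + δ).
λ = (1 − 0.29) × 0.057 = 0.71 × 0.057 = 0.04047
Half-life = ln 2 / λ = 0.6931 / 0.04047 ≈ 17.13 years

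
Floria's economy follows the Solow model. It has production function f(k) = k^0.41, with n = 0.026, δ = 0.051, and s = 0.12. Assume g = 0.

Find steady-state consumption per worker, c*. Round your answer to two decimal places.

c* ≈ 1.20

At the steady state, Δk = 0, so s·k^α = (n + δ)·k.
Dividing both sides by k: k^(1−α) = s / (n + δ).
k^0.59 = 0.12 / (0.026 + 0.051) = 0.12 / 0.077 = 1.5584
k* = 1.5584^(1/0.59) ≈ 2.1212
y* = (k*)^α = 2.1212^0.41 ≈ 1.3611
c* = (1 − s)·y* = (1 − 0.12) × 1.3611 ≈ 1.1978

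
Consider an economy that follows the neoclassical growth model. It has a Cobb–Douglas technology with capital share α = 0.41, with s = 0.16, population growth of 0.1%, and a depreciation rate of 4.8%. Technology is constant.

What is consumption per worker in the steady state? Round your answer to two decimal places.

c* ≈ 1.91

In steady state, investment equals break-even investment: s·k^α = (n + δ)·k.
Dividing both sides by k: k^(1−α) = s / (n + δ).
k^0.59 = 0.16 / (0.001 + 0.048) = 0.16 / 0.049 = 3.2653
k* = 3.2653^(1/0.59) ≈ 7.4312
y* = (k*)^α = 7.4312^0.41 ≈ 2.2758
c* = (1 − s)·y* = (1 − 0.16) × 2.2758 ≈ 1.9117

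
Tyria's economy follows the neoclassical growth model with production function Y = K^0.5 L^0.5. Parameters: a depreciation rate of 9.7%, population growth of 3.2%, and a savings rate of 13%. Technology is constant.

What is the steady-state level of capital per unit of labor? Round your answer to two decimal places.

k* = 1.02

At the steady state, Δk = 0, so s·k^α = (n + δ)·k.
Dividing both sides by k: k^(1−α) = s / (n + δ).
k^0.5 = 0.13 / (0.032 + 0.097) = 0.13 / 0.129 = 1.0078
k* = 1.0078^(1/0.5) ≈ 1.0157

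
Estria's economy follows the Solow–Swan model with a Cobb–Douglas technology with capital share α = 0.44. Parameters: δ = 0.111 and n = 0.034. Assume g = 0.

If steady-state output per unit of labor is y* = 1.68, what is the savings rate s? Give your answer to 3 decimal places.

s ≈ 0.281

In steady state, investment equals break-even investment: s·k^α = (n + δ)·k.
Since y* = [s/(n + δ)]^(α/(1−α)), we have s/(n + δ) = (y*)^((1−α)/α) = 1.68^1.2727 = 1.9353.
Therefore s = 1.9353 × (n + δ) = 1.9353 × 0.145 = 0.2806.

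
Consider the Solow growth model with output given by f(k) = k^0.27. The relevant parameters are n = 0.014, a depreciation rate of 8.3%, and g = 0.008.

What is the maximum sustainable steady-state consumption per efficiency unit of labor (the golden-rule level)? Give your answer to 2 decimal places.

At the golden rule, f'(k) = n + g + δ, so α·k^(α−1) = n + g + δ and k_gold = (α/(n + g + δ))^(1/(1−α)).
k_gold = (0.27/0.105)^(1/0.73) = 2.5714^1.3699 ≈ 3.6466
c_gold = f(k_gold) − (n + g + δ)·k_gold = 1.4181 − 0.105×3.6466 ≈ 1.0352

c_gold ≈ 1.04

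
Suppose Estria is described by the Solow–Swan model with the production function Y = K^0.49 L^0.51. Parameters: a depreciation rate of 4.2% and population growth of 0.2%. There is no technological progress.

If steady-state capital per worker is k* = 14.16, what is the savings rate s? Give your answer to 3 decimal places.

In steady state, investment equals break-even investment: s·k^α = (n + δ)·k.
So s / (n + δ) = (k*)^(1−α) = 14.16^0.51 = 3.8640.
Therefore s = 3.8640 × (n + δ) = 3.8640 × 0.044 = 0.1700.

s ≈ 0.170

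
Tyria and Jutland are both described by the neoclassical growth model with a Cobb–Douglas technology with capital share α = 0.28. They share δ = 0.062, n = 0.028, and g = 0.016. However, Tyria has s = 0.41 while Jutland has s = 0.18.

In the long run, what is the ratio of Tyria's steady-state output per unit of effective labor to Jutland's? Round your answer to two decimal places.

y*_T / y*_J ≈ 1.38

Steady-state y* = [s/(n + g + δ)]^(α/(1−α)), so the ratio is [ (s_T/(n + g + δ)_T) / (s_J/(n + g + δ)_J) ]^0.3889.
s_T/(n + g + δ)_T = 0.41/0.106 = 3.8679; s_J/(n + g + δ)_J = 0.18/0.106 = 1.6981.
Ratio = (3.8679/1.6981)^0.3889 = 2.2778^0.3889 ≈ 1.3773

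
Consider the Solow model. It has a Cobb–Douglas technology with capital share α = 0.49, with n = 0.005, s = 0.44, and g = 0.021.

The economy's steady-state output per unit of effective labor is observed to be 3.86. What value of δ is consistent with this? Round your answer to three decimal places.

In steady state, investment equals break-even investment: s·k^α = (n + g + δ)·k.
Since y* = [s/(n + g + δ)]^(α/(1−α)), we have s/(n + g + δ) = (y*)^((1−α)/α) = 3.86^1.0408 = 4.0787.
Therefore n + g + δ = s / 4.0787 = 0.44 / 4.0787 = 0.1079, so δ = 0.1079 − 0.026 = 0.0819.

δ ≈ 0.082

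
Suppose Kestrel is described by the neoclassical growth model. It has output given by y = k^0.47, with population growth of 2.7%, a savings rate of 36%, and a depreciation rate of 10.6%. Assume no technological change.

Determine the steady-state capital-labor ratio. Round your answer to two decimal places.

In steady state, investment equals break-even investment: s·k^α = (n + δ)·k.
Dividing both sides by k: k^(1−α) = s / (n + δ).
k^0.53 = 0.36 / (0.027 + 0.106) = 0.36 / 0.133 = 2.7068
k* = 2.7068^(1/0.53) ≈ 6.5457

k* = 6.55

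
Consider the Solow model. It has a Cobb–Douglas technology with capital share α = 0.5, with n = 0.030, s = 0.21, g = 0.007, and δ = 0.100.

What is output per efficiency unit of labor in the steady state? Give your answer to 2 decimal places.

Steady state requires s·f(k) = (n + g + δ)·k, i.e. s·k^α = (n + g + δ)·k.
Rearranging, k^(1−α) = s / (n + g + δ).
k^0.5 = 0.21 / (0.030 + 0.007 + 0.100) = 0.21 / 0.137 = 1.5328
k* = 1.5328^(1/0.5) ≈ 2.3495
y* = (k*)^α = 2.3495^0.5 ≈ 1.5328

y* ≈ 1.53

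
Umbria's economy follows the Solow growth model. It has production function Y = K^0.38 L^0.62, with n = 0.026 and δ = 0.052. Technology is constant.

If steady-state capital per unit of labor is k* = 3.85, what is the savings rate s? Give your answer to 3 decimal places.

s ≈ 0.180

At the steady state, Δk = 0, so s·k^α = (n + δ)·k.
So s / (n + δ) = (k*)^(1−α) = 3.85^0.62 = 2.3067.
Therefore s = 2.3067 × (n + δ) = 2.3067 × 0.078 = 0.1799.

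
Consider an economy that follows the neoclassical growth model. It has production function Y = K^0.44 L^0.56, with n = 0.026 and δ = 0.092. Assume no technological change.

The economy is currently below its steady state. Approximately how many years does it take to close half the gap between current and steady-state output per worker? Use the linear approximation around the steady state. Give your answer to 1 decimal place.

t_½ ≈ 10.5 years

Near the steady state the convergence rate is λ = (1 − α)(n + δ).
λ = (1 − 0.44) × 0.118 = 0.56 × 0.118 = 0.06608
Half-life = ln 2 / λ = 0.6931 / 0.06608 ≈ 10.49 years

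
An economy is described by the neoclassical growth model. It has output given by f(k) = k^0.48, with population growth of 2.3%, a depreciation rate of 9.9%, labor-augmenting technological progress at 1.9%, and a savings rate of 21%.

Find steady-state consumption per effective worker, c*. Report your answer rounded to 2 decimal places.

At the steady state, Δk = 0, so s·k^α = (n + g + δ)·k.
Dividing both sides by k: k^(1−α) = s / (n + g + δ).
k^0.52 = 0.21 / (0.023 + 0.019 + 0.099) = 0.21 / 0.141 = 1.4894
k* = 1.4894^(1/0.52) ≈ 2.1514
y* = (k*)^α = 2.1514^0.48 ≈ 1.4445
c* = (1 − s)·y* = (1 − 0.21) × 1.4445 ≈ 1.1412

c* ≈ 1.14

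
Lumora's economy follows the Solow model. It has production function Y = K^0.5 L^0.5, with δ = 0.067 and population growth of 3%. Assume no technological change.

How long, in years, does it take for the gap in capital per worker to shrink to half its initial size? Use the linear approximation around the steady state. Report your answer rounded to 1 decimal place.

Near the steady state the convergence rate is λ = (1 − α)(n + δ).
λ = (1 − 0.5) × 0.097 = 0.5 × 0.097 = 0.0485
Half-life = ln 2 / λ = 0.6931 / 0.0485 ≈ 14.29 years

t_½ ≈ 14.3 years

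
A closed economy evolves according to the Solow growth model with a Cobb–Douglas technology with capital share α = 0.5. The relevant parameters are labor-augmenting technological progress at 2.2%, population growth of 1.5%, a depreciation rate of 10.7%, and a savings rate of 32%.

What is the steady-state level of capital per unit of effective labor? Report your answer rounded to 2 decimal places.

Steady state requires s·f(k) = (n + g + δ)·k, i.e. s·k^α = (n + g + δ)·k.
Dividing both sides by k: k^(1−α) = s / (n + g + δ).
k^0.5 = 0.32 / (0.015 + 0.022 + 0.107) = 0.32 / 0.144 = 2.2222
k* = 2.2222^(1/0.5) ≈ 4.9382

k* = 4.94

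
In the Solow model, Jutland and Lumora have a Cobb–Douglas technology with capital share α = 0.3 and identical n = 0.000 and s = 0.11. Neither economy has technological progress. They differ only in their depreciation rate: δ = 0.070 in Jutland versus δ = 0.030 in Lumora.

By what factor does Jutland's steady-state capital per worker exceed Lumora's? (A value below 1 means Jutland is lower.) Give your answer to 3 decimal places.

Steady-state k* = [s/(n + δ)]^(1/(1−α)), so the ratio is [ (s_J/(n + δ)_J) / (s_L/(n + δ)_L) ]^1.4286.
s_J/(n + δ)_J = 0.11/0.070 = 1.5714; s_L/(n + δ)_L = 0.11/0.030 = 3.6667.
Ratio = (1.5714/3.6667)^1.4286 = 0.4286^1.4286 ≈ 0.2981

k*_J / k*_L ≈ 0.298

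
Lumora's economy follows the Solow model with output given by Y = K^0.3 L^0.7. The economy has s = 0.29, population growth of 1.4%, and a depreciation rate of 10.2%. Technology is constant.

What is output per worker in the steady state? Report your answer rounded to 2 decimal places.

y* = 1.48

At the steady state, Δk = 0, so s·k^α = (n + δ)·k.
Dividing both sides by k: k^(1−α) = s / (n + δ).
k^0.7 = 0.29 / (0.014 + 0.102) = 0.29 / 0.116 = 2.5000
k* = 2.5000^(1/0.7) ≈ 3.7024
y* = (k*)^α = 3.7024^0.3 ≈ 1.4810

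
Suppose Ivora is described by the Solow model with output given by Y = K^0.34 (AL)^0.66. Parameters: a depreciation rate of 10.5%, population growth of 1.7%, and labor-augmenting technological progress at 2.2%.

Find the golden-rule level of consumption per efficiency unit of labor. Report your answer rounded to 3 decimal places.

c_gold ≈ 1.027

At the golden rule, f'(k) = n + g + δ, so α·k^(α−1) = n + g + δ and k_gold = (α/(n + g + δ))^(1/(1−α)).
k_gold = (0.34/0.144)^(1/0.66) = 2.3611^1.5152 ≈ 3.6757
c_gold = f(k_gold) − (n + g + δ)·k_gold = 1.5567 − 0.144×3.6757 ≈ 1.0274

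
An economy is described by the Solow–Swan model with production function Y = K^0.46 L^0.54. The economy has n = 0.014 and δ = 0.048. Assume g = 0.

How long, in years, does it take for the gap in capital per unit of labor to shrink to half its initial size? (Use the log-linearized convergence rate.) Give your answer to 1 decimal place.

Near the steady state the convergence rate is λ = (1 − α)(n + δ).
λ = (1 − 0.46) × 0.062 = 0.54 × 0.062 = 0.03348
Half-life = ln 2 / λ = 0.6931 / 0.03348 ≈ 20.70 years

t_½ ≈ 20.7 years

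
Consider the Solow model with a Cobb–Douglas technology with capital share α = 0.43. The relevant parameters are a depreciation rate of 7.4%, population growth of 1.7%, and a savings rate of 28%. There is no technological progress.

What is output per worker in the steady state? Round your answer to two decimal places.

y* ≈ 2.33

At the steady state, Δk = 0, so s·k^α = (n + δ)·k.
Dividing both sides by k: k^(1−α) = s / (n + δ).
k^0.57 = 0.28 / (0.017 + 0.074) = 0.28 / 0.091 = 3.0769
k* = 3.0769^(1/0.57) ≈ 7.1836
y* = (k*)^α = 7.1836^0.43 ≈ 2.3347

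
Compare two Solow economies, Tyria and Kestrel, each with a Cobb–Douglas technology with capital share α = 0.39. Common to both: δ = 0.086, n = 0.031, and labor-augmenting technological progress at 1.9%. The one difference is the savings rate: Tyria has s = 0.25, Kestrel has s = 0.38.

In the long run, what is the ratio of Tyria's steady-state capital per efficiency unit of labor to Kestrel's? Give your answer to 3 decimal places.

ratio ≈ 0.503

Steady-state k* = [s/(n + g + δ)]^(1/(1−α)), so the ratio is [ (s_T/(n + g + δ)_T) / (s_K/(n + g + δ)_K) ]^1.6393.
s_T/(n + g + δ)_T = 0.25/0.136 = 1.8382; s_K/(n + g + δ)_K = 0.38/0.136 = 2.7941.
Ratio = (1.8382/2.7941)^1.6393 = 0.6579^1.6393 ≈ 0.5034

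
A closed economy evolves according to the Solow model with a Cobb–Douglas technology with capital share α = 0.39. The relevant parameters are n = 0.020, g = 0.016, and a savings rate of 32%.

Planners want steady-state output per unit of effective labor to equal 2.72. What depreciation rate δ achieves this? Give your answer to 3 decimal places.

At the steady state, Δk = 0, so s·k^α = (n + g + δ)·k.
Since y* = [s/(n + g + δ)]^(α/(1−α)), we have s/(n + g + δ) = (y*)^((1−α)/α) = 2.72^1.5641 = 4.7831.
Therefore n + g + δ = s / 4.7831 = 0.32 / 4.7831 = 0.0669, so δ = 0.0669 − 0.036 = 0.0309.

δ ≈ 0.031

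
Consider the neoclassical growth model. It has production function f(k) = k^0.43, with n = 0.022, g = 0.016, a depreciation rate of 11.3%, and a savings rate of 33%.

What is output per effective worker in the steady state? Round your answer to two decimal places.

y* = 1.80

At the steady state, Δk = 0, so s·k^α = (n + g + δ)·k.
Dividing both sides by k: k^(1−α) = s / (n + g + δ).
k^0.57 = 0.33 / (0.022 + 0.016 + 0.113) = 0.33 / 0.151 = 2.1854
k* = 2.1854^(1/0.57) ≈ 3.9416
y* = (k*)^α = 3.9416^0.43 ≈ 1.8036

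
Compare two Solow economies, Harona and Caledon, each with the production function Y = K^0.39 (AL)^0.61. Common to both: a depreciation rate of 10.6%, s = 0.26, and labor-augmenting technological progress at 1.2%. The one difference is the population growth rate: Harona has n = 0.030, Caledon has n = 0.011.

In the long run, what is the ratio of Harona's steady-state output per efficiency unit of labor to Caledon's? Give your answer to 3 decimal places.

Steady-state y* = [s/(n + g + δ)]^(α/(1−α)), so the ratio is [ (s_H/(n + g + δ)_H) / (s_C/(n + g + δ)_C) ]^0.6393.
s_H/(n + g + δ)_H = 0.26/0.148 = 1.7568; s_C/(n + g + δ)_C = 0.26/0.129 = 2.0155.
Ratio = (1.7568/2.0155)^0.6393 = 0.8716^0.6393 ≈ 0.9159

y*_H / y*_C ≈ 0.916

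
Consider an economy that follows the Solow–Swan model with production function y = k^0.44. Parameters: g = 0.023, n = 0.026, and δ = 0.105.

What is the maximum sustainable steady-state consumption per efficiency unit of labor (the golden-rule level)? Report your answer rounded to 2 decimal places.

c_gold ≈ 1.28

At the golden rule, f'(k) = n + g + δ, so α·k^(α−1) = n + g + δ and k_gold = (α/(n + g + δ))^(1/(1−α)).
k_gold = (0.44/0.154)^(1/0.56) = 2.8571^1.7857 ≈ 6.5185
c_gold = f(k_gold) − (n + g + δ)·k_gold = 2.2815 − 0.154×6.5185 ≈ 1.2777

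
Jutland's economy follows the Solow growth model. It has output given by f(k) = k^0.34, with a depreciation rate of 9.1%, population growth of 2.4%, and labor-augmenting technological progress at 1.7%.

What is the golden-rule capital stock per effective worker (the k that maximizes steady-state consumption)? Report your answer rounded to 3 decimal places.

k_gold ≈ 4.194

The golden rule sets f'(k) = n + g + δ, i.e. α·k^(α−1) = n + g + δ.
So k^(1−α) = α / (n + g + δ) = 0.34 / 0.132 = 2.5758.
k_gold = 2.5758^(1/0.66) ≈ 4.1937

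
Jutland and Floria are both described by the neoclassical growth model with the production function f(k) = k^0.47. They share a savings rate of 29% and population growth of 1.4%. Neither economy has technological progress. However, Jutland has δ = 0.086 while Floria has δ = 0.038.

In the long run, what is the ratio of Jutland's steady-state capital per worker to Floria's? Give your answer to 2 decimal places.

k*_J / k*_F ≈ 0.29

Steady-state k* = [s/(n + δ)]^(1/(1−α)), so the ratio is [ (s_J/(n + δ)_J) / (s_F/(n + δ)_F) ]^1.8868.
s_J/(n + δ)_J = 0.29/0.100 = 2.9000; s_F/(n + δ)_F = 0.29/0.052 = 5.5769.
Ratio = (2.9000/5.5769)^1.8868 = 0.5200^1.8868 ≈ 0.2912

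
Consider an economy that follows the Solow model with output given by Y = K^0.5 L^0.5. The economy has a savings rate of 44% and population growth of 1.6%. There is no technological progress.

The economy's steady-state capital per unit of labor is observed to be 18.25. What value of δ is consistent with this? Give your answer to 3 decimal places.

In steady state, investment equals break-even investment: s·k^α = (n + δ)·k.
So s / (n + δ) = (k*)^(1−α) = 18.25^0.5 = 4.2720.
Therefore n + δ = s / 4.2720 = 0.44 / 4.2720 = 0.1030, so δ = 0.1030 − 0.016 = 0.0870.

δ ≈ 0.087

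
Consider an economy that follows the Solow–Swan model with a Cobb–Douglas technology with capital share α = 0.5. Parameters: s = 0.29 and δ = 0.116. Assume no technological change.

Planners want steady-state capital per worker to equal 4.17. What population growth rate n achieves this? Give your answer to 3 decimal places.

Steady state requires s·f(k) = (n + δ)·k, i.e. s·k^α = (n + δ)·k.
So s / (n + δ) = (k*)^(1−α) = 4.17^0.5 = 2.0421.
Therefore n + δ = s / 2.0421 = 0.29 / 2.0421 = 0.1420, so n = 0.1420 − 0.116 = 0.0260.

n ≈ 0.026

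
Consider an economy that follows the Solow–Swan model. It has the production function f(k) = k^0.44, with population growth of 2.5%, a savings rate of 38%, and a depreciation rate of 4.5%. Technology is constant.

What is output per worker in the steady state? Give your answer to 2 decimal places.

Steady state requires s·f(k) = (n + δ)·k, i.e. s·k^α = (n + δ)·k.
Rearranging, k^(1−α) = s / (n + δ).
k^0.56 = 0.38 / (0.025 + 0.045) = 0.38 / 0.070 = 5.4286
k* = 5.4286^(1/0.56) ≈ 20.5089
y* = (k*)^α = 20.5089^0.44 ≈ 3.7779

y* = 3.78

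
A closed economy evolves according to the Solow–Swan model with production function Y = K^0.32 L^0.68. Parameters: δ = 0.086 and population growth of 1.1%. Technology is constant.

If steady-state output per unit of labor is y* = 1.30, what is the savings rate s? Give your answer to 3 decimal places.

At the steady state, Δk = 0, so s·k^α = (n + δ)·k.
Since y* = [s/(n + δ)]^(α/(1−α)), we have s/(n + δ) = (y*)^((1−α)/α) = 1.30^2.125 = 1.7463.
Therefore s = 1.7463 × (n + δ) = 1.7463 × 0.097 = 0.1694.

s ≈ 0.169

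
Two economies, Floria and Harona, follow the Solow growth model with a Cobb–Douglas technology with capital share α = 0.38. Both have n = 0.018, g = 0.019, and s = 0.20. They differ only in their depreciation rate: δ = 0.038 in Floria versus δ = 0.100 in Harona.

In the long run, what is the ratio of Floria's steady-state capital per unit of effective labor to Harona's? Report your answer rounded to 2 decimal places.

k*_F / k*_H ≈ 2.64

Steady-state k* = [s/(n + g + δ)]^(1/(1−α)), so the ratio is [ (s_F/(n + g + δ)_F) / (s_H/(n + g + δ)_H) ]^1.6129.
s_F/(n + g + δ)_F = 0.20/0.075 = 2.6667; s_H/(n + g + δ)_H = 0.20/0.137 = 1.4599.
Ratio = (2.6667/1.4599)^1.6129 = 1.8266^1.6129 ≈ 2.6424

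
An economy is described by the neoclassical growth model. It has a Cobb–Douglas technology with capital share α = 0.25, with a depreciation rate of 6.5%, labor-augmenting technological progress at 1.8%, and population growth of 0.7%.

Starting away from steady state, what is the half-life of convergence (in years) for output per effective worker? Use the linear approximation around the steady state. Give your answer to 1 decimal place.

t_½ ≈ 10.3 years

Near the steady state the convergence rate is λ = (1 − α)(n + g + δ).
λ = (1 − 0.25) × 0.090 = 0.75 × 0.090 = 0.0675
Half-life = ln 2 / λ = 0.6931 / 0.0675 ≈ 10.27 years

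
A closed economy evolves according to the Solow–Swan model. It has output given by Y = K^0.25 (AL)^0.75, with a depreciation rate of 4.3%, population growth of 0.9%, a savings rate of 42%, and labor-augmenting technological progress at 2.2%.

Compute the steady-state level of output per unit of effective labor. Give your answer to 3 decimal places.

In steady state, investment equals break-even investment: s·k^α = (n + g + δ)·k.
Dividing both sides by k: k^(1−α) = s / (n + g + δ).
k^0.75 = 0.42 / (0.009 + 0.022 + 0.043) = 0.42 / 0.074 = 5.6757
k* = 5.6757^(1/0.75) ≈ 10.1242
y* = (k*)^α = 10.1242^0.25 ≈ 1.7838

y* ≈ 1.784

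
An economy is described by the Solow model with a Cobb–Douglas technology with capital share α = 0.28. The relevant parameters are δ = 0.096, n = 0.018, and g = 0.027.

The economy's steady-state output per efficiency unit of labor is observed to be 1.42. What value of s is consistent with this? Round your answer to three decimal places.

s ≈ 0.347

At the steady state, Δk = 0, so s·k^α = (n + g + δ)·k.
Since y* = [s/(n + g + δ)]^(α/(1−α)), we have s/(n + g + δ) = (y*)^((1−α)/α) = 1.42^2.5714 = 2.4637.
Therefore s = 2.4637 × (n + g + δ) = 2.4637 × 0.141 = 0.3474.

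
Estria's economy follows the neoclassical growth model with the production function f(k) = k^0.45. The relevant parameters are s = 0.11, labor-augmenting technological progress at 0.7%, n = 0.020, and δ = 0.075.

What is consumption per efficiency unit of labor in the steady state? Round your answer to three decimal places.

At the steady state, Δk = 0, so s·k^α = (n + g + δ)·k.
Rearranging, k^(1−α) = s / (n + g + δ).
k^0.55 = 0.11 / (0.020 + 0.007 + 0.075) = 0.11 / 0.102 = 1.0784
k* = 1.0784^(1/0.55) ≈ 1.1471
y* = (k*)^α = 1.1471^0.45 ≈ 1.0637
c* = (1 − s)·y* = (1 − 0.11) × 1.0637 ≈ 0.9467

c* ≈ 0.947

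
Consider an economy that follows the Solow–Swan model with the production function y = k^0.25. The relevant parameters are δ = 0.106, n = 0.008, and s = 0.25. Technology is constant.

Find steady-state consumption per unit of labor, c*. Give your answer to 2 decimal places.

In steady state, investment equals break-even investment: s·k^α = (n + δ)·k.
Dividing both sides by k: k^(1−α) = s / (n + δ).
k^0.75 = 0.25 / (0.008 + 0.106) = 0.25 / 0.114 = 2.1930
k* = 2.1930^(1/0.75) ≈ 2.8492
y* = (k*)^α = 2.8492^0.25 ≈ 1.2992
c* = (1 − s)·y* = (1 − 0.25) × 1.2992 ≈ 0.9744

c* = 0.97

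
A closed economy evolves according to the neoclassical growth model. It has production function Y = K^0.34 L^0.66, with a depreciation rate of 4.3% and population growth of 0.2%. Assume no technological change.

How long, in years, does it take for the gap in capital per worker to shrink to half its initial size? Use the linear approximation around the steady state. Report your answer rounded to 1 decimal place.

about 23.3 years

Near the steady state the convergence rate is λ = (1 − α)(n + δ).
λ = (1 − 0.34) × 0.045 = 0.66 × 0.045 = 0.0297
Half-life = ln 2 / λ = 0.6931 / 0.0297 ≈ 23.34 years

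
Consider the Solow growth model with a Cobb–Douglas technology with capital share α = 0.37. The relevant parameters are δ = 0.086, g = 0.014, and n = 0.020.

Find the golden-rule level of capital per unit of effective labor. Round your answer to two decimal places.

The golden rule sets f'(k) = n + g + δ, i.e. α·k^(α−1) = n + g + δ.
So k^(1−α) = α / (n + g + δ) = 0.37 / 0.120 = 3.0833.
k_gold = 3.0833^(1/0.63) ≈ 5.9733

k_gold ≈ 5.97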